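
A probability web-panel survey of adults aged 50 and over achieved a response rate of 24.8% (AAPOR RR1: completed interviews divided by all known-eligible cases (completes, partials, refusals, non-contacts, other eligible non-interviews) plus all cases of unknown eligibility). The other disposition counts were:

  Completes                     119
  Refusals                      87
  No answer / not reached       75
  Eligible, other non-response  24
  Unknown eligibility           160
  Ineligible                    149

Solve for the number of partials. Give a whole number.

RR1 = 119 / D = 0.248
D = 119 / 0.248 = 479.8
Rest of base = 465
partials = 479.8 − 465 ≈ 15

15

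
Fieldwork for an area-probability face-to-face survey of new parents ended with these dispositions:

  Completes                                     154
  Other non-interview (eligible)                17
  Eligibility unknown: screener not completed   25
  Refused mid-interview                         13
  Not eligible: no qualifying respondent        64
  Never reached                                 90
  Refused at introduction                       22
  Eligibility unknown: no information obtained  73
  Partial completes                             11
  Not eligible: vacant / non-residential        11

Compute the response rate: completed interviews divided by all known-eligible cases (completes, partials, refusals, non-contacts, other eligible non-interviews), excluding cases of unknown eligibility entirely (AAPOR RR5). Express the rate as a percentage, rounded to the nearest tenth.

Refused = 22 + 13 = 35
Unknown if eligible = 25 + 73 = 98
Out of scope = 64 + 11 = 75
Top → 154
Denom → 154 + 11 + 35 + 90 + 17 = 307
RR5 = 154 / 307 = 0.5016

50.2%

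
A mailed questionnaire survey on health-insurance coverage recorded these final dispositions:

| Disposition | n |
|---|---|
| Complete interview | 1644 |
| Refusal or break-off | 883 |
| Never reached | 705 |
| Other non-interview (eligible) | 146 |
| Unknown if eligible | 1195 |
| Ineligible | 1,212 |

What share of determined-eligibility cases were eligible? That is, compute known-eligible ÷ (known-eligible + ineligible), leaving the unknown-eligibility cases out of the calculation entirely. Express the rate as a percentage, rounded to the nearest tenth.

Known eligible = 1644 + 883 + 705 + 146 = 3378
e = 3378 / (3378 + 1212) = 3378 / 4590 = 0.7359

73.6%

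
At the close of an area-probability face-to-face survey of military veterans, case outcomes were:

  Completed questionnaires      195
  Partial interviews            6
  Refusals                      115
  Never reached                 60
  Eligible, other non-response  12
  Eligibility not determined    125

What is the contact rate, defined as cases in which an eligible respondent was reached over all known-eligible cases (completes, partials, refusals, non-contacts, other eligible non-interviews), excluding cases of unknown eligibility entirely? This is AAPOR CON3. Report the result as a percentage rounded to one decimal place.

Top: 195 + 6 + 115 + 12 = 328
Denominator: 195 + 6 + 115 + 60 + 12 = 388
CON3 = 328 / 388 = 0.8454

84.5%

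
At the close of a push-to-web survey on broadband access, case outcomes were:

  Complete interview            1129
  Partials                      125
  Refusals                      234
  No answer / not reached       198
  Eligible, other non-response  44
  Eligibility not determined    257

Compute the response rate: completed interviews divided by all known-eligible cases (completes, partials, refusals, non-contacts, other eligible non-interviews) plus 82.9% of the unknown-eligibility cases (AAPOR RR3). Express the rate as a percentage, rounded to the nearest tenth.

Numerator: 1129
Determined eligible: 1129 + 125 + 234 + 198 + 44 = 1730
e × U: 0.8290 × 257 = 213.05
Denominator: 1730 + 213.05 = 1943.05
RR3 = 1129 / 1943.05 = 0.5810

58.1%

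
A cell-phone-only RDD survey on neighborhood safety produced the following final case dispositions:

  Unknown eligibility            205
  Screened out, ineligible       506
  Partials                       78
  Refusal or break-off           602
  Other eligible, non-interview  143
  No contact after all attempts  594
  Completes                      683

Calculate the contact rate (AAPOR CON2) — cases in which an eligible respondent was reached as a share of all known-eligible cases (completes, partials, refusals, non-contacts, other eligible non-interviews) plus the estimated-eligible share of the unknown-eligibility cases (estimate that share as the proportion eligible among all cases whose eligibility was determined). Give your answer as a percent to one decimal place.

66.5%

Top = 683 + 78 + 602 + 143 = 1506
Known eligible = 683 + 78 + 602 + 594 + 143 = 2100
e = 2100 / (2100 + 506) = 2100 / 2606 = 0.8058
e × U = 0.8058 × 205 = 165.19
Base = 2100 + 165.19 = 2265.19
CON2 = 1506 / 2265.19 = 0.6648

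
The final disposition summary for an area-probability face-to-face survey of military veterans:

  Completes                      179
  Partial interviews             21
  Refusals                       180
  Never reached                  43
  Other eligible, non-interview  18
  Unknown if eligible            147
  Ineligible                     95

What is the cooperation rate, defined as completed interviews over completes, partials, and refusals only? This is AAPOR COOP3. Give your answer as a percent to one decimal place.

Top = 179
Denom = 179 + 21 + 180 = 380
COOP3 = 179 / 380 = 0.4711

47.1%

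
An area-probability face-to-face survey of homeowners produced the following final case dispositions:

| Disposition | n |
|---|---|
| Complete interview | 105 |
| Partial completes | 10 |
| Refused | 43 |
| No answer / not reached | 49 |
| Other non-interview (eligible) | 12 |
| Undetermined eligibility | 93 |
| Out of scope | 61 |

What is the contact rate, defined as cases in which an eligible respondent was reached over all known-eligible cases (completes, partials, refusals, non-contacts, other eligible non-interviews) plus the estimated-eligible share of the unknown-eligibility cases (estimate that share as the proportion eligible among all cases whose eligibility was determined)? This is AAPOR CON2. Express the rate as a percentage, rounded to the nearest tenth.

58.3%

Numerator → 105 + 10 + 43 + 12 = 170
Known eligible → 105 + 10 + 43 + 49 + 12 = 219
e = 219 / (219 + 61) = 219 / 280 = 0.7821
e × U → 0.7821 × 93 = 72.74
Denom → 219 + 72.74 = 291.74
CON2 = 170 / 291.74 = 0.5827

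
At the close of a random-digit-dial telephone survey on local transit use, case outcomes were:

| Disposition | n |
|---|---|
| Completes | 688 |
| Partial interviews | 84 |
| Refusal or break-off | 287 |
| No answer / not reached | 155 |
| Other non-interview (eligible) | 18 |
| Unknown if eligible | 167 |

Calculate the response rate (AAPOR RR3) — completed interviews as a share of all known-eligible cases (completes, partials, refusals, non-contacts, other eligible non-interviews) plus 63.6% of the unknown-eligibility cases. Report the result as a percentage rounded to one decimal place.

51.4%

Top = 688
Determined eligible = 688 + 84 + 287 + 155 + 18 = 1232
Eligible share of unknowns = 0.6360 × 167 = 106.21
Denom = 1232 + 106.21 = 1338.21
RR3 = 688 / 1338.21 = 0.5141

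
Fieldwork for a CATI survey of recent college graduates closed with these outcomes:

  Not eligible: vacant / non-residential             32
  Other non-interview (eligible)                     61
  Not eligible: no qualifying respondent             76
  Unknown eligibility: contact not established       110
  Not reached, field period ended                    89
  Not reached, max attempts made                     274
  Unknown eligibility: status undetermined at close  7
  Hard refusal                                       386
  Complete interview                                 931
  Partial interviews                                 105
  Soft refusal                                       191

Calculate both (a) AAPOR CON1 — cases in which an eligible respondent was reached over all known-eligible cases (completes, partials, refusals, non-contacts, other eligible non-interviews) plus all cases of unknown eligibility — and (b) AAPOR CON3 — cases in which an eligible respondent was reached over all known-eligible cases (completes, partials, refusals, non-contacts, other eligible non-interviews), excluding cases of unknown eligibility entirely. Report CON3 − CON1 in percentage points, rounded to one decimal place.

Refusals = 386 + 191 = 577
Never reached = 89 + 274 = 363
Undetermined eligibility = 110 + 7 = 117
Ineligible = 76 + 32 = 108
Numerator → 931 + 105 + 577 + 61 = 1674
Denominator → 931 + 105 + 577 + 363 + 61 + 117 = 2154
CON1 = 1674 / 2154 = 0.7772
Denominator → 931 + 105 + 577 + 363 + 61 = 2037
CON3 = 1674 / 2037 = 0.8218
Difference = 82.18 − 77.72 = 4.46 percentage points

4.5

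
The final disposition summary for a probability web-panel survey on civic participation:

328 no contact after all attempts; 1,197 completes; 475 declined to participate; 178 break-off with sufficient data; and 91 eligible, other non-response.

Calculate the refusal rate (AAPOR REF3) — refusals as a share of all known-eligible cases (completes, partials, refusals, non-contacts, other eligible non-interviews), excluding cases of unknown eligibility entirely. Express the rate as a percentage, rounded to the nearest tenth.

20.9%

Top = 475
Denom = 1197 + 178 + 475 + 328 + 91 = 2269
REF3 = 475 / 2269 = 0.2093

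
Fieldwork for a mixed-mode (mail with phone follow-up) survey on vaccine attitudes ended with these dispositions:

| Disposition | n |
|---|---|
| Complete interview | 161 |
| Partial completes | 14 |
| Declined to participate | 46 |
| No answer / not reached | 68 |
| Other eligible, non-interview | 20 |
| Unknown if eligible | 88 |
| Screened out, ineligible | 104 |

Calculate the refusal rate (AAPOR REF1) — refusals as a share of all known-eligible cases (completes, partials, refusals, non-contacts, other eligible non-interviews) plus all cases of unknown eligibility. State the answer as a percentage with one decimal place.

11.6%

Num → 46
Denom → 161 + 14 + 46 + 68 + 20 + 88 = 397
REF1 = 46 / 397 = 0.1159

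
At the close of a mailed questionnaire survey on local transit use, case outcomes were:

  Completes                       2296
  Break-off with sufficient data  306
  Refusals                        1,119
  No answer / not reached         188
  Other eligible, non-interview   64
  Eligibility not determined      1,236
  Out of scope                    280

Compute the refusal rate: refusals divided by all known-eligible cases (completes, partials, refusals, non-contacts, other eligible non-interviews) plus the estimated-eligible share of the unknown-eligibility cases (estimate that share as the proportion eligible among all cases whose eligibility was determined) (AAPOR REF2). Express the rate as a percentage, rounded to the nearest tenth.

21.8%

Top → 1119
Known eligible → 2296 + 306 + 1119 + 188 + 64 = 3973
e = 3973 / (3973 + 280) = 3973 / 4253 = 0.9342
Estimated eligible among unknowns → 0.9342 × 1236 = 1154.67
Denominator → 3973 + 1154.67 = 5127.67
REF2 = 1119 / 5127.67 = 0.2182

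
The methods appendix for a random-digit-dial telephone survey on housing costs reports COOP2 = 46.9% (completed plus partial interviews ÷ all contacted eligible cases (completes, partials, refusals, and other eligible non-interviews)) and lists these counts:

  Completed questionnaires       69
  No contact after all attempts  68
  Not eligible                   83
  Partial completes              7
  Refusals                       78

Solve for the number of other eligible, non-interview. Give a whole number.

Top → 69 + 7 = 76
COOP2 = 76 / D = 0.469
D = 76 / 0.469 = 162.0
Remaining denominator categories sum to 154
other eligible, non-interview = 162.0 − 154 ≈ 8

8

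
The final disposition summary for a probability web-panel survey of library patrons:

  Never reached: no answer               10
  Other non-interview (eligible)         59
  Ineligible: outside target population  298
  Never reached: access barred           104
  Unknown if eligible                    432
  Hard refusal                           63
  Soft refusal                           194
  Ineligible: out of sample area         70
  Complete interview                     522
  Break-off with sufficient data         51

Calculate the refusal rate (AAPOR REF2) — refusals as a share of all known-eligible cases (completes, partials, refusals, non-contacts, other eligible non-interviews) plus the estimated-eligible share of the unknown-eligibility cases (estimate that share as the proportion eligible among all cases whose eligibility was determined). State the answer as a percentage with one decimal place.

19.5%

Refused = 63 + 194 = 257
Non-contacts = 10 + 104 = 114
Not eligible = 298 + 70 = 368
Num → 257
Known eligible → 522 + 51 + 257 + 114 + 59 = 1003
e = 1003 / (1003 + 368) = 1003 / 1371 = 0.7316
e × U → 0.7316 × 432 = 316.05
Denom → 1003 + 316.05 = 1319.05
REF2 = 257 / 1319.05 = 0.1948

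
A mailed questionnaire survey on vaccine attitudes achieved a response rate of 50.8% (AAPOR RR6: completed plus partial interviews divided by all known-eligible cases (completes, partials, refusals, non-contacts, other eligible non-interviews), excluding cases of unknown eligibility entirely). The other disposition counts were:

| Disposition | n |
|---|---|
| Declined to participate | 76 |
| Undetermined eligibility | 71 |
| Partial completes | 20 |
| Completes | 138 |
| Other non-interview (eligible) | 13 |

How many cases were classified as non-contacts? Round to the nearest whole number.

64

Numerator: 138 + 20 = 158
RR6 = 158 / D = 0.508
D = 158 / 0.508 = 311.0
Rest of base = 247
non-contacts = 311.0 − 247 ≈ 64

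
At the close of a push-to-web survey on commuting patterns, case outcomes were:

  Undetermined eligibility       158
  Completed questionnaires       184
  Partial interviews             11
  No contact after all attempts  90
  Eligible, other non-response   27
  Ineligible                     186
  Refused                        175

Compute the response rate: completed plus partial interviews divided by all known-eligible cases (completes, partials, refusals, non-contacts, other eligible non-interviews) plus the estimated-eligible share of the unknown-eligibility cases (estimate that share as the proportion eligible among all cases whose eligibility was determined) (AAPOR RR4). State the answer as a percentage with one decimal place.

Num → 184 + 11 = 195
Determined eligible → 184 + 11 + 175 + 90 + 27 = 487
e = 487 / (487 + 186) = 487 / 673 = 0.7236
Eligible share of unknowns → 0.7236 × 158 = 114.33
Denominator → 487 + 114.33 = 601.33
RR4 = 195 / 601.33 = 0.3243

32.4%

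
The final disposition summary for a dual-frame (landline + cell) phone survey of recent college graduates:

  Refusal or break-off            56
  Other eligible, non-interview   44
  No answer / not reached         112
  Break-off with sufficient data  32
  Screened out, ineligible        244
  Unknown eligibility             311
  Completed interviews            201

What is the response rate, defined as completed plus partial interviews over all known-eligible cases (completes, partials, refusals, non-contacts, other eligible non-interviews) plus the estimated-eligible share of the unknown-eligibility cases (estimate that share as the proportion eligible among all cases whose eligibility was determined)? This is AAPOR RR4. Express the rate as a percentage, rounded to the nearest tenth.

Top → 201 + 32 = 233
Eligible (known) → 201 + 32 + 56 + 112 + 44 = 445
e = 445 / (445 + 244) = 445 / 689 = 0.6459
e × U → 0.6459 × 311 = 200.87
Denom → 445 + 200.87 = 645.87
RR4 = 233 / 645.87 = 0.3608

36.1%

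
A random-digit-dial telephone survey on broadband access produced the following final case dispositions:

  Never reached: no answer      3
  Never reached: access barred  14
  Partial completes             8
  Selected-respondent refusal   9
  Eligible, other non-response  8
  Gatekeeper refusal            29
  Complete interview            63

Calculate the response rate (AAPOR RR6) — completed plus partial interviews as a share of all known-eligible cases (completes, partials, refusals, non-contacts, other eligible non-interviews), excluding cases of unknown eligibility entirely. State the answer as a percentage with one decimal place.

53.0%

Refusal or break-off = 29 + 9 = 38
No contact after all attempts = 3 + 14 = 17
Num: 63 + 8 = 71
Base: 63 + 8 + 38 + 17 + 8 = 134
RR6 = 71 / 134 = 0.5299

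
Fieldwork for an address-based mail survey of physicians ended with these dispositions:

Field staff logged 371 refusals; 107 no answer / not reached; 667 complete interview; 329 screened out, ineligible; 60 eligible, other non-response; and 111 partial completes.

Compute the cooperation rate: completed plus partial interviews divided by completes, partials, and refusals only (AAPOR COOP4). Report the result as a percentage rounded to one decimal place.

Num: 667 + 111 = 778
Denom: 667 + 111 + 371 = 1149
COOP4 = 778 / 1149 = 0.6771

67.7%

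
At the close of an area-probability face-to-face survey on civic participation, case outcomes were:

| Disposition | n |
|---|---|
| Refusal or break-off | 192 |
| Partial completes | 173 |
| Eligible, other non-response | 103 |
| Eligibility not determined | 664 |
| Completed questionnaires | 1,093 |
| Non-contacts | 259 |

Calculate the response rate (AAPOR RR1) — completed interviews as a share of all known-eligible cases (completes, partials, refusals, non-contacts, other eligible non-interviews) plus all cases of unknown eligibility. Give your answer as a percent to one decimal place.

Numerator: 1093
Denom: 1093 + 173 + 192 + 259 + 103 + 664 = 2484
RR1 = 1093 / 2484 = 0.4400

44.0%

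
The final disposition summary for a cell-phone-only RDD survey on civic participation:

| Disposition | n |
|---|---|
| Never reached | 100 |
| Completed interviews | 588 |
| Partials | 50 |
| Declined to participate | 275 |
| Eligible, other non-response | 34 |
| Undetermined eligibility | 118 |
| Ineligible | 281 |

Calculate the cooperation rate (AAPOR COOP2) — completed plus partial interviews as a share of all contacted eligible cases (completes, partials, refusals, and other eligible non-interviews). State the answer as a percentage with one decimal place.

Num = 588 + 50 = 638
Denom = 588 + 50 + 275 + 34 = 947
COOP2 = 638 / 947 = 0.6737

67.4%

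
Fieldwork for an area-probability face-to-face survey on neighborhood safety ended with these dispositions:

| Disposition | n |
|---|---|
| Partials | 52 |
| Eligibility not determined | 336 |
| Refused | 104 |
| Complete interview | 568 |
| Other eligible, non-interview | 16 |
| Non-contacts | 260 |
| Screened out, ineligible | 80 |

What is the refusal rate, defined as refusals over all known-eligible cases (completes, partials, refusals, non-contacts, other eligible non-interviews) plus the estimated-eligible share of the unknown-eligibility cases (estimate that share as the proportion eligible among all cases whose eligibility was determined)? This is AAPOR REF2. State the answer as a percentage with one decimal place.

Top → 104
Known eligible → 568 + 52 + 104 + 260 + 16 = 1000
e = 1000 / (1000 + 80) = 1000 / 1080 = 0.9259
Eligible share of unknowns → 0.9259 × 336 = 311.10
Denom → 1000 + 311.10 = 1311.10
REF2 = 104 / 1311.10 = 0.0793

7.9%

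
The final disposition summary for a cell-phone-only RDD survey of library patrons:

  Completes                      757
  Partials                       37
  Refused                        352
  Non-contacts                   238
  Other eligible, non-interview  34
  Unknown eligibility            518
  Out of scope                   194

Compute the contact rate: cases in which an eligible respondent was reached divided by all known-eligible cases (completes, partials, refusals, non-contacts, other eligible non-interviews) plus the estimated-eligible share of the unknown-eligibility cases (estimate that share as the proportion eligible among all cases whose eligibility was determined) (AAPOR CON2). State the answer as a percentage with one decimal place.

Numerator = 757 + 37 + 352 + 34 = 1180
Known eligible = 757 + 37 + 352 + 238 + 34 = 1418
e = 1418 / (1418 + 194) = 1418 / 1612 = 0.8797
Eligible share of unknowns = 0.8797 × 518 = 455.68
Base = 1418 + 455.68 = 1873.68
CON2 = 1180 / 1873.68 = 0.6298

63.0%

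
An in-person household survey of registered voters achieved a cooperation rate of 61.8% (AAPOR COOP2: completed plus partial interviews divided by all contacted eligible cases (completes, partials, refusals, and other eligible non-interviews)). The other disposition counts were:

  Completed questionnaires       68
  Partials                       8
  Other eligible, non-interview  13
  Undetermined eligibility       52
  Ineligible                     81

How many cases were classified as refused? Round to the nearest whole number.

34

Top = 68 + 8 = 76
COOP2 = 76 / D = 0.618
D = 76 / 0.618 = 123.0
Remaining denominator categories sum to 89
refused = 123.0 − 89 ≈ 34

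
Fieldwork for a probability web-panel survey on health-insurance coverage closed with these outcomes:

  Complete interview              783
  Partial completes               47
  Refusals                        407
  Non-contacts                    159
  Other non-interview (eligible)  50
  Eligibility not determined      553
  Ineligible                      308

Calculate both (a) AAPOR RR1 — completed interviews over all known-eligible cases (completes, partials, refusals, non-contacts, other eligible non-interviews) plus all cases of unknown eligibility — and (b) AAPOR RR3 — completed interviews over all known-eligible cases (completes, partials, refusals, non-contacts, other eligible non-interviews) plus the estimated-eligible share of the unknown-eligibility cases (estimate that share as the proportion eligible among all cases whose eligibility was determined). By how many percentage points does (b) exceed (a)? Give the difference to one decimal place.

Num: 783
Denom: 783 + 47 + 407 + 159 + 50 + 553 = 1999
RR1 = 783 / 1999 = 0.3917
Eligible (known): 783 + 47 + 407 + 159 + 50 = 1446
e = 1446 / (1446 + 308) = 1446 / 1754 = 0.8244
Eligible share of unknowns: 0.8244 × 553 = 455.89
Denom: 1446 + 455.89 = 1901.89
RR3 = 783 / 1901.89 = 0.4117
Difference = 41.17 − 39.17 = 2.00 percentage points

2.0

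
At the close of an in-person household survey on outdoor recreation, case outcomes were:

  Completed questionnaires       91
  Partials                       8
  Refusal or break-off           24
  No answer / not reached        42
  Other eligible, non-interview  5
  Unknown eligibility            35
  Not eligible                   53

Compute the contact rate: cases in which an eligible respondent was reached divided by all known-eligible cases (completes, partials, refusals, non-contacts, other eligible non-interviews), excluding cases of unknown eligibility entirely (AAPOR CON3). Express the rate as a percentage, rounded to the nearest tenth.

75.3%

Numerator = 91 + 8 + 24 + 5 = 128
Denominator = 91 + 8 + 24 + 42 + 5 = 170
CON3 = 128 / 170 = 0.7529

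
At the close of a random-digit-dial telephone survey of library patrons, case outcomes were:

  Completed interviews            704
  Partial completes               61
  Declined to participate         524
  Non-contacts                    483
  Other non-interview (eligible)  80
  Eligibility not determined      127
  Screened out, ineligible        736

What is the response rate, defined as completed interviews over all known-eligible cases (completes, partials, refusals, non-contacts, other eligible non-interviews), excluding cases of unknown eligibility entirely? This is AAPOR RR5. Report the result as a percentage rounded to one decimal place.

Numerator → 704
Denominator → 704 + 61 + 524 + 483 + 80 = 1852
RR5 = 704 / 1852 = 0.3801

38.0%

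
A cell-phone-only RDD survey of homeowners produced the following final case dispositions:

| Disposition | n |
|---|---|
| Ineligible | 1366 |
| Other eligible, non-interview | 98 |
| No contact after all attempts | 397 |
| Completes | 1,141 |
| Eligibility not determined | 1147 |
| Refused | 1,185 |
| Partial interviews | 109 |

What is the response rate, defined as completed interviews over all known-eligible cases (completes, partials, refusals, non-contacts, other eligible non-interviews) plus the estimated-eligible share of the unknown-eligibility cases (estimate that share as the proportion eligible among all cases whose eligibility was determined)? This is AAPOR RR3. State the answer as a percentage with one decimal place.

30.7%

Top = 1141
Eligible (known) = 1141 + 109 + 1185 + 397 + 98 = 2930
e = 2930 / (2930 + 1366) = 2930 / 4296 = 0.6820
Eligible share of unknowns = 0.6820 × 1147 = 782.25
Base = 2930 + 782.25 = 3712.25
RR3 = 1141 / 3712.25 = 0.3074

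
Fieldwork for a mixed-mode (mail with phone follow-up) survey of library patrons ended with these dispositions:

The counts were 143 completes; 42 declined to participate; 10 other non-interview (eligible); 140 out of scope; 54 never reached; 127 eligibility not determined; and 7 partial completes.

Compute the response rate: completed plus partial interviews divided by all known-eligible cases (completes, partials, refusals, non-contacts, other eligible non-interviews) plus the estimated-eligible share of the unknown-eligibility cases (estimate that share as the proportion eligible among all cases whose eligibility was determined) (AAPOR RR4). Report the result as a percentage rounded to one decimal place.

44.4%

Num = 143 + 7 = 150
Known eligible = 143 + 7 + 42 + 54 + 10 = 256
e = 256 / (256 + 140) = 256 / 396 = 0.6465
Estimated eligible among unknowns = 0.6465 × 127 = 82.11
Denom = 256 + 82.11 = 338.11
RR4 = 150 / 338.11 = 0.4436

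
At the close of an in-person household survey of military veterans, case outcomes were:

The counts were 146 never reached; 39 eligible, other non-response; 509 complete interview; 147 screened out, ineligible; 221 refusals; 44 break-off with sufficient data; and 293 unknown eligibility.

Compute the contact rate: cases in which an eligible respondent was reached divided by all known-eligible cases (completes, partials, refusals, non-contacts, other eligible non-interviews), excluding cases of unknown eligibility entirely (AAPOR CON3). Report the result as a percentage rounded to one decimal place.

Top: 509 + 44 + 221 + 39 = 813
Base: 509 + 44 + 221 + 146 + 39 = 959
CON3 = 813 / 959 = 0.8478

84.8%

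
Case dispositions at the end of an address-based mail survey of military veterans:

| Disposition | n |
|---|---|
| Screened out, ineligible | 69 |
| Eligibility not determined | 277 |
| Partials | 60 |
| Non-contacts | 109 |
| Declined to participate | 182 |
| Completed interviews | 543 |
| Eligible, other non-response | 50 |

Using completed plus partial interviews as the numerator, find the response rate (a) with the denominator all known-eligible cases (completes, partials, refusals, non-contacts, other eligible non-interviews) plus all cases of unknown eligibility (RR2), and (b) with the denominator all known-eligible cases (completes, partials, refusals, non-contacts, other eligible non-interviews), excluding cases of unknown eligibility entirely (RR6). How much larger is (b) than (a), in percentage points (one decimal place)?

14.5

Num → 543 + 60 = 603
Denominator → 543 + 60 + 182 + 109 + 50 + 277 = 1221
RR2 = 603 / 1221 = 0.4939
Denominator → 543 + 60 + 182 + 109 + 50 = 944
RR6 = 603 / 944 = 0.6388
Difference = 63.88 − 49.39 = 14.49 percentage points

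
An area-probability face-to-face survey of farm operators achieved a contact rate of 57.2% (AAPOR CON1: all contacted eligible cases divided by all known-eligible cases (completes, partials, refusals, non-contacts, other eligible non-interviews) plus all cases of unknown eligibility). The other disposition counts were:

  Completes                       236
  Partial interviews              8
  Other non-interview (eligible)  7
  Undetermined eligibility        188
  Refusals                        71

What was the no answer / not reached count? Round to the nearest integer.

53

Top → 236 + 8 + 71 + 7 = 322
CON1 = 322 / D = 0.572
D = 322 / 0.572 = 562.9
Remaining denominator categories sum to 510
no answer / not reached = 562.9 − 510 ≈ 53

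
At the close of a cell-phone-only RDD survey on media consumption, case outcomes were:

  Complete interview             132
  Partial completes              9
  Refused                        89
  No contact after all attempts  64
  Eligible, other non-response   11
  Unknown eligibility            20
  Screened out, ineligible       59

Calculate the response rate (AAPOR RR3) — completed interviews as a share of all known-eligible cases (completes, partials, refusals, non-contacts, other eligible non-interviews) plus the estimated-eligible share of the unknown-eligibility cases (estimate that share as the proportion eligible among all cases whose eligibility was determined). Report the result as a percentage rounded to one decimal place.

Top: 132
Determined eligible: 132 + 9 + 89 + 64 + 11 = 305
e = 305 / (305 + 59) = 305 / 364 = 0.8379
e × U: 0.8379 × 20 = 16.76
Base: 305 + 16.76 = 321.76
RR3 = 132 / 321.76 = 0.4102

41.0%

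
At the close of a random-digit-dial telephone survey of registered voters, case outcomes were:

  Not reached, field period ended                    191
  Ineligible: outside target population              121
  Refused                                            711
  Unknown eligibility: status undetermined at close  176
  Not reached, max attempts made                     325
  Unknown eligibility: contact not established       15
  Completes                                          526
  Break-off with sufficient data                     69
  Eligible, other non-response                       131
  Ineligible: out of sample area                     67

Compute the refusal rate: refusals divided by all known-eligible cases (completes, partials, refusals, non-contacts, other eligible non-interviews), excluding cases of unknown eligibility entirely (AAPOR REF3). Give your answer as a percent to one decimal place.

36.4%

No answer / not reached = 191 + 325 = 516
Undetermined eligibility = 15 + 176 = 191
Not eligible = 121 + 67 = 188
Top = 711
Base = 526 + 69 + 711 + 516 + 131 = 1953
REF3 = 711 / 1953 = 0.3641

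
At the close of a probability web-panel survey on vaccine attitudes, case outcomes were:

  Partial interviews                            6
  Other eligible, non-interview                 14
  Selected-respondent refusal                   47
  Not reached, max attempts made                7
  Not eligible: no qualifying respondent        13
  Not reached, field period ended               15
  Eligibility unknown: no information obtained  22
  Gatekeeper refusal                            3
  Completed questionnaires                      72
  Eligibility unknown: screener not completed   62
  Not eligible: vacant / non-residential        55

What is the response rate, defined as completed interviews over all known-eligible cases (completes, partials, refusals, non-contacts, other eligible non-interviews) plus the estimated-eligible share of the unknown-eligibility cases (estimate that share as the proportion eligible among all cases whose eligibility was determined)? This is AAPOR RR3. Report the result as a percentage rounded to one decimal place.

32.2%

Refusals = 3 + 47 = 50
Never reached = 15 + 7 = 22
Eligibility not determined = 62 + 22 = 84
Screened out, ineligible = 13 + 55 = 68
Numerator → 72
Eligible (known) → 72 + 6 + 50 + 22 + 14 = 164
e = 164 / (164 + 68) = 164 / 232 = 0.7069
Estimated eligible among unknowns → 0.7069 × 84 = 59.38
Base → 164 + 59.38 = 223.38
RR3 = 72 / 223.38 = 0.3223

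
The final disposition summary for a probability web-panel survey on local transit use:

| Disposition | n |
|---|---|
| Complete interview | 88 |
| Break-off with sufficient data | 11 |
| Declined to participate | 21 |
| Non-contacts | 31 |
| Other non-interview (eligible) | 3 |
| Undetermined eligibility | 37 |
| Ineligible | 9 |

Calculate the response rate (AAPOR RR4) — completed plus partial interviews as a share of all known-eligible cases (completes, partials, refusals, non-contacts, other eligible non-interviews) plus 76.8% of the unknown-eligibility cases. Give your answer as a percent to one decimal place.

Num = 88 + 11 = 99
Eligible (known) = 88 + 11 + 21 + 31 + 3 = 154
Estimated eligible among unknowns = 0.7680 × 37 = 28.42
Denom = 154 + 28.42 = 182.42
RR4 = 99 / 182.42 = 0.5427

54.3%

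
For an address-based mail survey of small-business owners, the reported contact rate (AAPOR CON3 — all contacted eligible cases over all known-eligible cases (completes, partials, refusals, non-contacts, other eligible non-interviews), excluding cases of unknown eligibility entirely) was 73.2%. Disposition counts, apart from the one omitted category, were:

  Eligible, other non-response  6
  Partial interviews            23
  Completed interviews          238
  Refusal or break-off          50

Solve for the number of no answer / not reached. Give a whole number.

116

Num = 238 + 23 + 50 + 6 = 317
CON3 = 317 / D = 0.732
D = 317 / 0.732 = 433.1
Remaining denominator categories sum to 317
no answer / not reached = 433.1 − 317 ≈ 116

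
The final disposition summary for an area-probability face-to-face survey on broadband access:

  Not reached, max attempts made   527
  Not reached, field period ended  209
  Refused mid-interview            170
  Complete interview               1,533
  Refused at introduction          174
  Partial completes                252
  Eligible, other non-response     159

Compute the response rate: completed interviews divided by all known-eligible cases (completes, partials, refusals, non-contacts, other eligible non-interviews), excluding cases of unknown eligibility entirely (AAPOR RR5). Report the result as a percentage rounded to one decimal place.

50.7%

Refused = 174 + 170 = 344
Non-contacts = 209 + 527 = 736
Top → 1533
Denominator → 1533 + 252 + 344 + 736 + 159 = 3024
RR5 = 1533 / 3024 = 0.5069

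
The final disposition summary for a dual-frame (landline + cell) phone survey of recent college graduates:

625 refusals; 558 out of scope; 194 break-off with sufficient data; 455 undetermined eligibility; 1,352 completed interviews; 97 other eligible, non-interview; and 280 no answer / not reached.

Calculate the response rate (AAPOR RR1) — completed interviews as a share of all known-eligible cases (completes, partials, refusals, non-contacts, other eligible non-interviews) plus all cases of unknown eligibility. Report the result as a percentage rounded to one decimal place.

Numerator → 1352
Denominator → 1352 + 194 + 625 + 280 + 97 + 455 = 3003
RR1 = 1352 / 3003 = 0.4502

45.0%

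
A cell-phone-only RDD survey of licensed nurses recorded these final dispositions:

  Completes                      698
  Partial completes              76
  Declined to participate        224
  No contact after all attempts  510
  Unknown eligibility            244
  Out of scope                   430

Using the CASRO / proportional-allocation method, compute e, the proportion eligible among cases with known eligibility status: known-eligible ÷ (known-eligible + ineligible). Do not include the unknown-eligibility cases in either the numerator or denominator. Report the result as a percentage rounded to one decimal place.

77.8%

Eligible (known) = 698 + 76 + 224 + 510 = 1508
e = 1508 / (1508 + 430) = 1508 / 1938 = 0.7781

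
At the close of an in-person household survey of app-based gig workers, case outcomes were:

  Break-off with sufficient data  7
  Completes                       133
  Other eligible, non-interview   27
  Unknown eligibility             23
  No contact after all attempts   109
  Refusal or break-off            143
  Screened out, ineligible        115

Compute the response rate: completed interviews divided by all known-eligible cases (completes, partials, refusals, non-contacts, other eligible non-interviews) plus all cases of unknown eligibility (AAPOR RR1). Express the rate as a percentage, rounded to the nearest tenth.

Top → 133
Denom → 133 + 7 + 143 + 109 + 27 + 23 = 442
RR1 = 133 / 442 = 0.3009

30.1%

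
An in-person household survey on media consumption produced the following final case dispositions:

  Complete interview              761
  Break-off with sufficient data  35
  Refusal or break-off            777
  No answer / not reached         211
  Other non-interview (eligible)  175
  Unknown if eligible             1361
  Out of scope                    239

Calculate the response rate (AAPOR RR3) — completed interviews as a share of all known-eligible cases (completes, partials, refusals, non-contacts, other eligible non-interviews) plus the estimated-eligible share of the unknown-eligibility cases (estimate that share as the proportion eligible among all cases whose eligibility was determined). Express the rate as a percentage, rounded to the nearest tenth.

24.0%

Numerator: 761
Known eligible: 761 + 35 + 777 + 211 + 175 = 1959
e = 1959 / (1959 + 239) = 1959 / 2198 = 0.8913
Estimated eligible among unknowns: 0.8913 × 1361 = 1213.06
Denom: 1959 + 1213.06 = 3172.06
RR3 = 761 / 3172.06 = 0.2399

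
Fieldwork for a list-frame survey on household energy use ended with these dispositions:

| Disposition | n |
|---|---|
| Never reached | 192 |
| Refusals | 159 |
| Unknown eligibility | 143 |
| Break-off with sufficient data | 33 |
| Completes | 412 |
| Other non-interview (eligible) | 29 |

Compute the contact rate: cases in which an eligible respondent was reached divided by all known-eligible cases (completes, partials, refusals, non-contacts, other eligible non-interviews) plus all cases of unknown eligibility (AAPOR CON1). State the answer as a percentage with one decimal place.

Top → 412 + 33 + 159 + 29 = 633
Base → 412 + 33 + 159 + 192 + 29 + 143 = 968
CON1 = 633 / 968 = 0.6539

65.4%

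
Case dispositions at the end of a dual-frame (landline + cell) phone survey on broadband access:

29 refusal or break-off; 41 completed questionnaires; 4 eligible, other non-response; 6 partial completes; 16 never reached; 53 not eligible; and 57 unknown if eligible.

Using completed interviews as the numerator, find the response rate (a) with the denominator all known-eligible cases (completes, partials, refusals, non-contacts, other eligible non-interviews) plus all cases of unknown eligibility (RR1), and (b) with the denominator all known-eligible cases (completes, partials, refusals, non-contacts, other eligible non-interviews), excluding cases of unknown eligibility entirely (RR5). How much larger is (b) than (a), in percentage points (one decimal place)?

15.9

Top → 41
Base → 41 + 6 + 29 + 16 + 4 + 57 = 153
RR1 = 41 / 153 = 0.2680
Base → 41 + 6 + 29 + 16 + 4 = 96
RR5 = 41 / 96 = 0.4271
Difference = 42.71 − 26.80 = 15.91 percentage points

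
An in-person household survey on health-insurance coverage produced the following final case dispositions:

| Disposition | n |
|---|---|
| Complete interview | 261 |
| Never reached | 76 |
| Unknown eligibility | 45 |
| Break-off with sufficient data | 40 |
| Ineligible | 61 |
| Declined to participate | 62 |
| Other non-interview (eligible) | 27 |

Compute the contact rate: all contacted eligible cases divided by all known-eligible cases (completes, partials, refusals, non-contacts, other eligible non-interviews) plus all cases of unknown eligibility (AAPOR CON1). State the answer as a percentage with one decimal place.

76.3%

Top: 261 + 40 + 62 + 27 = 390
Denominator: 261 + 40 + 62 + 76 + 27 + 45 = 511
CON1 = 390 / 511 = 0.7632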